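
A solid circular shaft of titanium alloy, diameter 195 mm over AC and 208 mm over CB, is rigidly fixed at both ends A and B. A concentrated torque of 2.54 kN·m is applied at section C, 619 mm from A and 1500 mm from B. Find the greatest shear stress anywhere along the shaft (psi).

Compatibility: T_A·a/J_AC = T_B·b/J_CB with T_A + T_B = T₀.
J_AC = 1.42×10^-4 m⁴, J_CB = 1.84×10^-4 m⁴, so T_A = T₀·(J_AC/a)/((J_AC/a)+(J_CB/b)) = 1656 N·m, T_B = 884.4 N·m.
τ in each portion: τ_AC = 1.14×10^6 Pa, τ_CB = 5.01×10^5 Pa; maximum is in AC.
τ_max = T_AC·r/J = 1656·0.0975/1.42×10^-4 = 1.137×10^6 Pa.

165 psi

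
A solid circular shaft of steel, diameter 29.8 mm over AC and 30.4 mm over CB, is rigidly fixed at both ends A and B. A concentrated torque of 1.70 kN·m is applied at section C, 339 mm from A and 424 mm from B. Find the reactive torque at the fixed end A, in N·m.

Compatibility: T_A·a/J_AC = T_B·b/J_CB with T_A + T_B = T₀.
J_AC = 7.74×10^-8 m⁴, J_CB = 8.38×10^-8 m⁴, so T_A = T₀·(J_AC/a)/((J_AC/a)+(J_CB/b)) = 911.1 N·m, T_B = 788.9 N·m.

911 N·m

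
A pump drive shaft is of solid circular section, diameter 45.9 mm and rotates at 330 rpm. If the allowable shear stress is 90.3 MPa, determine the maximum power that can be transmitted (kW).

59.3 kW

J = πd⁴/32 = π(0.0459)⁴/32 = 4.358×10^-7 m⁴.
T_max = τ_allow·J/r = 9.03×10^7 × 4.358×10^-7 / 0.0229 = 1715 N·m.
ω = 2π·330/60 = 34.56 rad/s, so P_max = T_max·ω = 5.925×10^4 W.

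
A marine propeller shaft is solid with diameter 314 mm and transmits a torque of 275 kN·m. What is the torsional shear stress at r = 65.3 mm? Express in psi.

2730 psi

J = πd⁴/32 = π(0.314)⁴/32 = 9.544×10^-4 m⁴.
Shear stress varies linearly with radius: τ = T·r/J = 275000 × 0.0653 / 9.544×10^-4 = 1.882×10^7 Pa.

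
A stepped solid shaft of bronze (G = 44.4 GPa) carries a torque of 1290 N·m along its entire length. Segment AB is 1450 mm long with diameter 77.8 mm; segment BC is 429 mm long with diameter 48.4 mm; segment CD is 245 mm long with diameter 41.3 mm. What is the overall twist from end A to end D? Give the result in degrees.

3.42°

J_AB = π(0.0778)⁴/32 = 3.60×10^-6 m⁴; J_BC = π(0.0484)⁴/32 = 5.39×10^-7 m⁴; J_CD = π(0.0413)⁴/32 = 2.86×10^-7 m⁴.
θ = (T/G)·Σ L_i/J_i = (1290/44.4×10⁹)·(1.45/3.60×10^-6 + 0.429/5.39×10^-7 + 0.245/2.86×10^-7) = 0.05977 rad.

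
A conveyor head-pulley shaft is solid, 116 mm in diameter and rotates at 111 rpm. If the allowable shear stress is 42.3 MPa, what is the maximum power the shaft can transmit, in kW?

151 kW

J = πd⁴/32 = π(0.116)⁴/32 = 1.778×10^-5 m⁴.
T_max = τ_allow·J/r = 4.23×10^7 × 1.778×10^-5 / 0.0580 = 12960 N·m.
ω = 2π·111/60 = 11.62 rad/s, so P_max = T_max·ω = 1.507×10^5 W.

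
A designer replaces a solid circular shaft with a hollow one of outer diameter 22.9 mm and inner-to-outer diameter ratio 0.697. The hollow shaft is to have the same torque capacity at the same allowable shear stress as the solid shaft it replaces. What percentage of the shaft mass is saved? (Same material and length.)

Equal τ_max and T ⇒ the solid shaft needs d_s³ = d_o³(1−k⁴), so d_s = 22.9·(1−0.697⁴)^(1/3) = 20.93 mm.
Area ratio A_h/A_s = d_o²(1−k²)/d_s² = (1−k²)/(1−k⁴)^(2/3) = 0.6153.
Mass saving = 1 − 0.6153 = 38.5 %.

38.5 %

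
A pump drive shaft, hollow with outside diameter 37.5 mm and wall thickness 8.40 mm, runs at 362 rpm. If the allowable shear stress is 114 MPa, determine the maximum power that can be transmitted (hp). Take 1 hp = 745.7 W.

54.4 hp

J = π(d_o⁴ − d_i⁴)/32 = π(0.0375⁴ − 0.0207⁴)/32 = 1.761×10^-7 m⁴.
T_max = τ_allow·J/r = 1.14×10^8 × 1.761×10^-7 / 0.0187 = 1071 N·m.
ω = 2π·362/60 = 37.91 rad/s, so P_max = T_max·ω = 4.059×10^4 W.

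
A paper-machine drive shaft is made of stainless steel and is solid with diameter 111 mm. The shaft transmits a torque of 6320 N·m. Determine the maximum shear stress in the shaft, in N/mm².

J = πd⁴/32 = π(0.111)⁴/32 = 1.490×10^-5 m⁴.
τ_max = T·r/J = 6320 × 0.0555 / 1.490×10^-5 = 2.354×10^7 Pa.

23.5 N/mm²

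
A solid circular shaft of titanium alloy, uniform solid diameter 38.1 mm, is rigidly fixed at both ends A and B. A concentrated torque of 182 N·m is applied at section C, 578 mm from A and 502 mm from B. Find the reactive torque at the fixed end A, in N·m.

84.6 N·m

With uniform GJ and both ends fixed, compatibility θ_AC = θ_CB gives T_A·a = T_B·b, together with T_A + T_B = T₀.
T_A = T₀·b/(a+b) = 182.0·502/1080 = 84.60 N·m; T_B = 97.40 N·m.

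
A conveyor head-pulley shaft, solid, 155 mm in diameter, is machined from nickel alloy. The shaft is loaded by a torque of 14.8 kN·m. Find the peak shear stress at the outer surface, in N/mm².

20.2 N/mm²

J = πd⁴/32 = π(0.155)⁴/32 = 5.667×10^-5 m⁴.
τ_max = T·r/J = 14800 × 0.0775 / 5.667×10^-5 = 2.024×10^7 Pa.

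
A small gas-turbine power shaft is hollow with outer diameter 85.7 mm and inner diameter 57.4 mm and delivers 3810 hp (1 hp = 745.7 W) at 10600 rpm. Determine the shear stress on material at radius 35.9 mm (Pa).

ω = 2π·10600/60 = 1110 rad/s, so T = P/ω = 3810×745.7 / 1110 = 2559 N·m.
J = π(d_o⁴ − d_i⁴)/32 = π(0.0857⁴ − 0.0574⁴)/32 = 4.230×10^-6 m⁴.
Shear stress varies linearly with radius: τ = T·r/J = 2559 × 0.0359 / 4.230×10^-6 = 2.172×10^7 Pa.

2.17e7 Pa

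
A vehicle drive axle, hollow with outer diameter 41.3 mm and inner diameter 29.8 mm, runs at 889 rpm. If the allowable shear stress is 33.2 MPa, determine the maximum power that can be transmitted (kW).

31.2 kW

J = π(d_o⁴ − d_i⁴)/32 = π(0.0413⁴ − 0.0298⁴)/32 = 2.082×10^-7 m⁴.
T_max = τ_allow·J/r = 3.32×10^7 × 2.082×10^-7 / 0.0206 = 334.7 N·m.
ω = 2π·889/60 = 93.10 rad/s, so P_max = T_max·ω = 3.116×10^4 W.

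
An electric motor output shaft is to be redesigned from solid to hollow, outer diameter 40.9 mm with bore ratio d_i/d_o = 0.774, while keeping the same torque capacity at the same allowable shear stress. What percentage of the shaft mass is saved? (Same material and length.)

Equal τ_max and T ⇒ the solid shaft needs d_s³ = d_o³(1−k⁴), so d_s = 40.9·(1−0.774⁴)^(1/3) = 35.27 mm.
Area ratio A_h/A_s = d_o²(1−k²)/d_s² = (1−k²)/(1−k⁴)^(2/3) = 0.5392.
Mass saving = 1 − 0.5392 = 46.1 %.

46.1 %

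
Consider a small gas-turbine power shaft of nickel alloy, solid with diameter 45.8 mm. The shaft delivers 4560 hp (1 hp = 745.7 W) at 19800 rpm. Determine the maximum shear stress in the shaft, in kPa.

86900 kPa

ω = 2π·19800/60 = 2073 rad/s, so T = P/ω = 4560×745.7 / 2073 = 1640 N·m.
J = πd⁴/32 = π(0.0458)⁴/32 = 4.320×10^-7 m⁴.
τ_max = T·r/J = 1640 × 0.0229 / 4.320×10^-7 = 8.694×10^7 Pa.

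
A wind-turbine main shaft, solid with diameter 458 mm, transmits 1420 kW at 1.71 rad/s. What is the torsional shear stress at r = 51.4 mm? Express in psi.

1430 psi

ω = 1.71 rad/s, so T = P/ω = 1420×10³ / 1.710 = 830400 N·m.
J = πd⁴/32 = π(0.458)⁴/32 = 4.320×10^-3 m⁴.
Shear stress varies linearly with radius: τ = T·r/J = 830400 × 0.0514 / 4.320×10^-3 = 9.881×10^6 Pa.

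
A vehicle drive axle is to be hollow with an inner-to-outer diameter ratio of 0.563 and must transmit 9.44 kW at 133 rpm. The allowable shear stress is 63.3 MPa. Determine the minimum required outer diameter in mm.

ω = 2π·133/60 = 13.93 rad/s, so T = P/ω = 9.44×10³ / 13.93 = 677.8 N·m.
For a hollow shaft with d_i/d_o = 0.563: τ_max = 16T/(π d_o³ (1−k⁴)), so d_o = [16T/(π τ_allow (1−k⁴))]^(1/3) = [16·677.8/(π·6.33×10^7·0.8995)]^(1/3) = 0.03928 m.

39.3 mm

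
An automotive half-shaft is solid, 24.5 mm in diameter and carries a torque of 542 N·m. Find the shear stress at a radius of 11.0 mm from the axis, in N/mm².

J = πd⁴/32 = π(0.0245)⁴/32 = 3.537×10^-8 m⁴.
Shear stress varies linearly with radius: τ = T·r/J = 542.0 × 0.0110 / 3.537×10^-8 = 1.685×10^8 Pa.

169 N/mm²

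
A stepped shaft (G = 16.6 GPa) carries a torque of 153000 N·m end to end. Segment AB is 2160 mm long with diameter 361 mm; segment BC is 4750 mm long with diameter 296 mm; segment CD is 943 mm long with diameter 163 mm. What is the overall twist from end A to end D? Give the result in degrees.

11.2°

J_AB = π(0.361)⁴/32 = 1.67×10^-3 m⁴; J_BC = π(0.296)⁴/32 = 7.54×10^-4 m⁴; J_CD = π(0.163)⁴/32 = 6.93×10^-5 m⁴.
θ = (T/G)·Σ L_i/J_i = (153000/16.6×10⁹)·(2.16/1.67×10^-3 + 4.75/7.54×10^-4 + 0.943/6.93×10^-5) = 0.1954 rad.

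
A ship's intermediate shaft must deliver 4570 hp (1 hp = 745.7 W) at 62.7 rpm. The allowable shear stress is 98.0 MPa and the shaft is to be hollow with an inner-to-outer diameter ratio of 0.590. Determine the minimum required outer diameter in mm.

313 mm

ω = 2π·62.7/60 = 6.566 rad/s, so T = P/ω = 4570×745.7 / 6.566 = 519000 N·m.
For a hollow shaft with d_i/d_o = 0.590: τ_max = 16T/(π d_o³ (1−k⁴)), so d_o = [16T/(π τ_allow (1−k⁴))]^(1/3) = [16·519000/(π·9.80×10^7·0.8788)]^(1/3) = 0.3131 m.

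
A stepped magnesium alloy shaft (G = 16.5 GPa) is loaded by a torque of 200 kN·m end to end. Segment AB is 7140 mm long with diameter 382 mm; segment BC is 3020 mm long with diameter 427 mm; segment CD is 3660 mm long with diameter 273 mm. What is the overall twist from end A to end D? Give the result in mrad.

J_AB = π(0.382)⁴/32 = 2.09×10^-3 m⁴; J_BC = π(0.427)⁴/32 = 3.26×10^-3 m⁴; J_CD = π(0.273)⁴/32 = 5.45×10^-4 m⁴.
θ = (T/G)·Σ L_i/J_i = (200000/16.5×10⁹)·(7.14/2.09×10^-3 + 3.02/3.26×10^-3 + 3.66/5.45×10^-4) = 0.1340 rad.

134 mrad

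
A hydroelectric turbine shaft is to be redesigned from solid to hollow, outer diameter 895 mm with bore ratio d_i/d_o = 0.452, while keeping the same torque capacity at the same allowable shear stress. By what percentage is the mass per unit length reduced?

18.1 %

Equal τ_max and T ⇒ the solid shaft needs d_s³ = d_o³(1−k⁴), so d_s = 895·(1−0.452⁴)^(1/3) = 882.4 mm.
Area ratio A_h/A_s = d_o²(1−k²)/d_s² = (1−k²)/(1−k⁴)^(2/3) = 0.8186.
Mass saving = 1 − 0.8186 = 18.1 %.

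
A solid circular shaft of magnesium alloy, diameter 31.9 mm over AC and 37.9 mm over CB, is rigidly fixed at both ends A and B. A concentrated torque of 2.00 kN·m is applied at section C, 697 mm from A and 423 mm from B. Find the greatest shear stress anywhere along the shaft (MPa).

Compatibility: T_A·a/J_AC = T_B·b/J_CB with T_A + T_B = T₀.
J_AC = 1.02×10^-7 m⁴, J_CB = 2.03×10^-7 m⁴, so T_A = T₀·(J_AC/a)/((J_AC/a)+(J_CB/b)) = 466.9 N·m, T_B = 1533 N·m.
τ in each portion: τ_AC = 7.33×10^7 Pa, τ_CB = 1.43×10^8 Pa; maximum is in CB.
τ_max = T_CB·r/J = 1533·0.0189/2.03×10^-7 = 1.434×10^8 Pa.

143 MPa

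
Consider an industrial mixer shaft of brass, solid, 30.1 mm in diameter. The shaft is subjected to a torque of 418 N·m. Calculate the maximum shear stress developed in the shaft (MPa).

J = πd⁴/32 = π(0.0301)⁴/32 = 8.059×10^-8 m⁴.
τ_max = T·r/J = 418.0 × 0.0151 / 8.059×10^-8 = 7.806×10^7 Pa.

78.1 MPa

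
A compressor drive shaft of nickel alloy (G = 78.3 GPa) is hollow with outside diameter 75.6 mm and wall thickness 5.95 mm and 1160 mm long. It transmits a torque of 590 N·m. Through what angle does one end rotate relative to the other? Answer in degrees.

0.315°

J = π(d_o⁴ − d_i⁴)/32 = π(0.0756⁴ − 0.0637⁴)/32 = 1.590×10^-6 m⁴.
θ = T·L/(G·J) = 590.0 × 1.16 / (78.3×10⁹ × 1.590×10^-6) = 5.496×10^-3 rad.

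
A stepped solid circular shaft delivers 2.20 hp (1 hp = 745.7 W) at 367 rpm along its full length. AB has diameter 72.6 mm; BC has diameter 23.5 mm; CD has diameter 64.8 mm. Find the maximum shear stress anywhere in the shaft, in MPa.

ω = 2π·367/60 = 38.43 rad/s, so T = P/ω = 2.20×745.7 / 38.43 = 42.69 N·m.
Under the same torque, τ_max = 16T/(πd³) is largest where d is smallest — segment BC (d = 23.5 mm).
τ_max = 16·42.69/(π·(0.0235)³) = 1.675×10^7 Pa.

16.8 MPa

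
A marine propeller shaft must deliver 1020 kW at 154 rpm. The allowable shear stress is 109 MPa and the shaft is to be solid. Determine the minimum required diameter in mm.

ω = 2π·154/60 = 16.13 rad/s, so T = P/ω = 1020×10³ / 16.13 = 63250 N·m.
For a solid shaft τ_max = 16T/(πd³), so d = (16T/(π τ_allow))^(1/3) = (16·63250/(π·1.09×10^8))^(1/3) = 0.1435 m.

144 mm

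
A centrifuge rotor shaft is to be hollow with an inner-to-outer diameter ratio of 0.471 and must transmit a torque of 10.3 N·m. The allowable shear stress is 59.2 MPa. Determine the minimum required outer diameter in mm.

For a hollow shaft with d_i/d_o = 0.471: τ_max = 16T/(π d_o³ (1−k⁴)), so d_o = [16T/(π τ_allow (1−k⁴))]^(1/3) = [16·10.30/(π·5.92×10^7·0.9508)]^(1/3) = 0.009768 m.

9.77 mm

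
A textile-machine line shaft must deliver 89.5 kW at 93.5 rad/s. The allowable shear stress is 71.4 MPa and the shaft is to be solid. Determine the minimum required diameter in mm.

40.9 mm

ω = 93.5 rad/s, so T = P/ω = 89.5×10³ / 93.50 = 957.2 N·m.
For a solid shaft τ_max = 16T/(πd³), so d = (16T/(π τ_allow))^(1/3) = (16·957.2/(π·7.14×10^7))^(1/3) = 0.04087 m.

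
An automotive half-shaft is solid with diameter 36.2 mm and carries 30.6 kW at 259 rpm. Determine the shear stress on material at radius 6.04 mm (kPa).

40400 kPa

ω = 2π·259/60 = 27.12 rad/s, so T = P/ω = 30.6×10³ / 27.12 = 1128 N·m.
J = πd⁴/32 = π(0.0362)⁴/32 = 1.686×10^-7 m⁴.
Shear stress varies linearly with radius: τ = T·r/J = 1128 × 0.00604 / 1.686×10^-7 = 4.042×10^7 Pa.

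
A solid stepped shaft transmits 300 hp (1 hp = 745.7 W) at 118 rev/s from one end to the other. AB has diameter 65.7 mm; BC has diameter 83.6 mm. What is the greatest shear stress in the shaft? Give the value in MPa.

5.42 MPa

ω = 2π·118 = 741.4 rad/s, so T = P/ω = 300×745.7 / 741.4 = 301.7 N·m.
Under the same torque, τ_max = 16T/(πd³) is largest where d is smallest — segment AB (d = 65.7 mm).
τ_max = 16·301.7/(π·(0.0657)³) = 5.419×10^6 Pa.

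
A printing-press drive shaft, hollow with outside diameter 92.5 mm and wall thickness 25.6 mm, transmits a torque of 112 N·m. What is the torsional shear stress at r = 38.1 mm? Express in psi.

J = π(d_o⁴ − d_i⁴)/32 = π(0.0925⁴ − 0.0413⁴)/32 = 6.902×10^-6 m⁴.
Shear stress varies linearly with radius: τ = T·r/J = 112.0 × 0.0381 / 6.902×10^-6 = 6.183×10^5 Pa.

89.7 psi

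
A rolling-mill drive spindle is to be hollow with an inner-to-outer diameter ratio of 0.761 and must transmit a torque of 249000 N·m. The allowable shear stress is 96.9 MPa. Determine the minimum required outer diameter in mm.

For a hollow shaft with d_i/d_o = 0.761: τ_max = 16T/(π d_o³ (1−k⁴)), so d_o = [16T/(π τ_allow (1−k⁴))]^(1/3) = [16·249000/(π·9.69×10^7·0.6646)]^(1/3) = 0.2700 m.

270 mm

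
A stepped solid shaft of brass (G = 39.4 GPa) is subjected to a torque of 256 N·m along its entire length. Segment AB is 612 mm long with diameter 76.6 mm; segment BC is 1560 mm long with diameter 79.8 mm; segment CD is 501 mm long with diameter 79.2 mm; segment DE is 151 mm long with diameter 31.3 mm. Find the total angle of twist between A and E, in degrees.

0.858°

J_AB = π(0.0766)⁴/32 = 3.38×10^-6 m⁴; J_BC = π(0.0798)⁴/32 = 3.98×10^-6 m⁴; J_CD = π(0.0792)⁴/32 = 3.86×10^-6 m⁴; J_DE = π(0.0313)⁴/32 = 9.42×10^-8 m⁴.
θ = (T/G)·Σ L_i/J_i = (256.0/39.4×10⁹)·(0.612/3.38×10^-6 + 1.56/3.98×10^-6 + 0.501/3.86×10^-6 + 0.151/9.42×10^-8) = 0.01498 rad.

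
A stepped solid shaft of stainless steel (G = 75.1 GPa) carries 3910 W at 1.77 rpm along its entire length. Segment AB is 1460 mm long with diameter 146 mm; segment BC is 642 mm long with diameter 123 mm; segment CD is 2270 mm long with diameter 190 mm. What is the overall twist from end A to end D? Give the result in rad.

0.0222 rad

ω = 2π·1.77/60 = 0.1854 rad/s, so T = P/ω = 3910 / 0.1854 = 21090 N·m.
J_AB = π(0.146)⁴/32 = 4.46×10^-5 m⁴; J_BC = π(0.123)⁴/32 = 2.25×10^-5 m⁴; J_CD = π(0.190)⁴/32 = 1.28×10^-4 m⁴.
θ = (T/G)·Σ L_i/J_i = (21090/75.1×10⁹)·(1.46/4.46×10^-5 + 0.642/2.25×10^-5 + 2.27/1.28×10^-4) = 0.02220 rad.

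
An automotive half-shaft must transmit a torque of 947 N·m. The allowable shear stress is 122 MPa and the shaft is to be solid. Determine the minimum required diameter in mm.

For a solid shaft τ_max = 16T/(πd³), so d = (16T/(π τ_allow))^(1/3) = (16·947.0/(π·1.22×10^8))^(1/3) = 0.03407 m.

34.1 mm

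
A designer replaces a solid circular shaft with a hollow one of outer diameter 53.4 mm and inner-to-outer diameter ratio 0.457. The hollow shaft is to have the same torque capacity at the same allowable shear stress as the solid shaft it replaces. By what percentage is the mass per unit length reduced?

18.5 %

Equal τ_max and T ⇒ the solid shaft needs d_s³ = d_o³(1−k⁴), so d_s = 53.4·(1−0.457⁴)^(1/3) = 52.61 mm.
Area ratio A_h/A_s = d_o²(1−k²)/d_s² = (1−k²)/(1−k⁴)^(2/3) = 0.8150.
Mass saving = 1 − 0.8150 = 18.5 %.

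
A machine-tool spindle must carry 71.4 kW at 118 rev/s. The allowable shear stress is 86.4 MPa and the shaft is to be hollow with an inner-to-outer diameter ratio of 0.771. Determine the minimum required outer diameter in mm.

ω = 2π·118 = 741.4 rad/s, so T = P/ω = 71.4×10³ / 741.4 = 96.30 N·m.
For a hollow shaft with d_i/d_o = 0.771: τ_max = 16T/(π d_o³ (1−k⁴)), so d_o = [16T/(π τ_allow (1−k⁴))]^(1/3) = [16·96.30/(π·8.64×10^7·0.6466)]^(1/3) = 0.02063 m.

20.6 mm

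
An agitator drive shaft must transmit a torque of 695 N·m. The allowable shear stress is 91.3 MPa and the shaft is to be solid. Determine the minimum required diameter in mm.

For a solid shaft τ_max = 16T/(πd³), so d = (16T/(π τ_allow))^(1/3) = (16·695.0/(π·9.13×10^7))^(1/3) = 0.03385 m.

33.8 mm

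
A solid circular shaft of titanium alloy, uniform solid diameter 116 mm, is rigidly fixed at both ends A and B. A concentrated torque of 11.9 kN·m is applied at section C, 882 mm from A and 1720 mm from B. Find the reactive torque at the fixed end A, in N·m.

7870 N·m

With uniform GJ and both ends fixed, compatibility θ_AC = θ_CB gives T_A·a = T_B·b, together with T_A + T_B = T₀.
T_A = T₀·b/(a+b) = 11900·1720/2602 = 7866 N·m; T_B = 4034 N·m.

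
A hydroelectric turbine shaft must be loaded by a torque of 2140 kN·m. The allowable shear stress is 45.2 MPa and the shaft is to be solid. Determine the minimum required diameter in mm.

For a solid shaft τ_max = 16T/(πd³), so d = (16T/(π τ_allow))^(1/3) = (16·2.140e6/(π·4.52×10^7))^(1/3) = 0.6224 m.

622 mm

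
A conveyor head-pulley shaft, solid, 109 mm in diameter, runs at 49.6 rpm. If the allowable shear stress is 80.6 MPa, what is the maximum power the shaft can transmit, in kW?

106 kW

J = πd⁴/32 = π(0.109)⁴/32 = 1.386×10^-5 m⁴.
T_max = τ_allow·J/r = 8.06×10^7 × 1.386×10^-5 / 0.0545 = 20490 N·m.
ω = 2π·49.6/60 = 5.194 rad/s, so P_max = T_max·ω = 1.065×10^5 W.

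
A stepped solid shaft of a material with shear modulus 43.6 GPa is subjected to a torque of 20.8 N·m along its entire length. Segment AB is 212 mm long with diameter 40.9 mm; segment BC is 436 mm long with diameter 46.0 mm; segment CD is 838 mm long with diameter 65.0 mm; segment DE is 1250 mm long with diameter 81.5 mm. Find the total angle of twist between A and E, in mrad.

1.21 mrad

J_AB = π(0.0409)⁴/32 = 2.75×10^-7 m⁴; J_BC = π(0.0460)⁴/32 = 4.40×10^-7 m⁴; J_CD = π(0.0650)⁴/32 = 1.75×10^-6 m⁴; J_DE = π(0.0815)⁴/32 = 4.33×10^-6 m⁴.
θ = (T/G)·Σ L_i/J_i = (20.80/43.6×10⁹)·(0.212/2.75×10^-7 + 0.436/4.40×10^-7 + 0.838/1.75×10^-6 + 1.25/4.33×10^-6) = 1.207×10^-3 rad.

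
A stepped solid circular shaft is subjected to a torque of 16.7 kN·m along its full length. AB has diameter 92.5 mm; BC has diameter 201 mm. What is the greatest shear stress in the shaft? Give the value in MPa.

Under the same torque, τ_max = 16T/(πd³) is largest where d is smallest — segment AB (d = 92.5 mm).
τ_max = 16·16700/(π·(0.0925)³) = 1.075×10^8 Pa.

107 MPa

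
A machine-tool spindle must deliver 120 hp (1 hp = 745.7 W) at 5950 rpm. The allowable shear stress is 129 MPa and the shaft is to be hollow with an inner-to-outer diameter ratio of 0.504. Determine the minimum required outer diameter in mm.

ω = 2π·5950/60 = 623.1 rad/s, so T = P/ω = 120×745.7 / 623.1 = 143.6 N·m.
For a hollow shaft with d_i/d_o = 0.504: τ_max = 16T/(π d_o³ (1−k⁴)), so d_o = [16T/(π τ_allow (1−k⁴))]^(1/3) = [16·143.6/(π·1.29×10^8·0.9355)]^(1/3) = 0.01823 m.

18.2 mm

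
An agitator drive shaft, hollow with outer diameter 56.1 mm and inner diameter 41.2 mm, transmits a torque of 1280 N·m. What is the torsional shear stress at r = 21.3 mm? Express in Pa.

J = π(d_o⁴ − d_i⁴)/32 = π(0.0561⁴ − 0.0412⁴)/32 = 6.895×10^-7 m⁴.
Shear stress varies linearly with radius: τ = T·r/J = 1280 × 0.0213 / 6.895×10^-7 = 3.954×10^7 Pa.

3.95e7 Pa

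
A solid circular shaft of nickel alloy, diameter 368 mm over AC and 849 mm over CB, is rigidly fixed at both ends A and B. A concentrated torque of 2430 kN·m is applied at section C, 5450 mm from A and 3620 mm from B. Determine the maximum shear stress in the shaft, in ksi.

Compatibility: T_A·a/J_AC = T_B·b/J_CB with T_A + T_B = T₀.
J_AC = 1.80×10^-3 m⁴, J_CB = 0.0510 m⁴, so T_A = T₀·(J_AC/a)/((J_AC/a)+(J_CB/b)) = 55670 N·m, T_B = 2.374e6 N·m.
τ in each portion: τ_AC = 5.69×10^6 Pa, τ_CB = 1.98×10^7 Pa; maximum is in CB.
τ_max = T_CB·r/J = 2.374e6·0.424/0.0510 = 1.976×10^7 Pa.

2.87 ksi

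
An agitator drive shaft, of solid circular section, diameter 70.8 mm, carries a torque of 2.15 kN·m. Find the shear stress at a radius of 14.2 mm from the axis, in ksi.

1.80 ksi

J = πd⁴/32 = π(0.0708)⁴/32 = 2.467×10^-6 m⁴.
Shear stress varies linearly with radius: τ = T·r/J = 2150 × 0.0142 / 2.467×10^-6 = 1.238×10^7 Pa.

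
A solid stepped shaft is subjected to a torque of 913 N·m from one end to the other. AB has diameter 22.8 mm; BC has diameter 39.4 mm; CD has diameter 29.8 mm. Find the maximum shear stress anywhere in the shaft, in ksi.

Under the same torque, τ_max = 16T/(πd³) is largest where d is smallest — segment AB (d = 22.8 mm).
τ_max = 16·913.0/(π·(0.0228)³) = 3.923×10^8 Pa.

56.9 ksi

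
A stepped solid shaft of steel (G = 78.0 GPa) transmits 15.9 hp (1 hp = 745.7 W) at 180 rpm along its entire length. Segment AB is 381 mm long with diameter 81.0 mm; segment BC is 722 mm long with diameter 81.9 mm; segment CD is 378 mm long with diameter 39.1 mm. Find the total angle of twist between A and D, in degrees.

ω = 2π·180/60 = 18.85 rad/s, so T = P/ω = 15.9×745.7 / 18.85 = 629.0 N·m.
J_AB = π(0.0810)⁴/32 = 4.23×10^-6 m⁴; J_BC = π(0.0819)⁴/32 = 4.42×10^-6 m⁴; J_CD = π(0.0391)⁴/32 = 2.29×10^-7 m⁴.
θ = (T/G)·Σ L_i/J_i = (629.0/78.0×10⁹)·(0.381/4.23×10^-6 + 0.722/4.42×10^-6 + 0.378/2.29×10^-7) = 0.01533 rad.

0.878°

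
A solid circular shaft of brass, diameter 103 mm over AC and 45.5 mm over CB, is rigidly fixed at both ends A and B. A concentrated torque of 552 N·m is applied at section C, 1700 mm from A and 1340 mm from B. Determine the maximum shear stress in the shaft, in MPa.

2.45 MPa

Compatibility: T_A·a/J_AC = T_B·b/J_CB with T_A + T_B = T₀.
J_AC = 1.10×10^-5 m⁴, J_CB = 4.21×10^-7 m⁴, so T_A = T₀·(J_AC/a)/((J_AC/a)+(J_CB/b)) = 526.6 N·m, T_B = 25.44 N·m.
τ in each portion: τ_AC = 2.45×10^6 Pa, τ_CB = 1.38×10^6 Pa; maximum is in AC.
τ_max = T_AC·r/J = 526.6·0.0515/1.10×10^-5 = 2.454×10^6 Pa.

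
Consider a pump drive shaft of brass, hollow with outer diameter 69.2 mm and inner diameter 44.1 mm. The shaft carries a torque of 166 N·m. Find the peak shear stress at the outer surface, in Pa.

3.06e6 Pa

J = π(d_o⁴ − d_i⁴)/32 = π(0.0692⁴ − 0.0441⁴)/32 = 1.880×10^-6 m⁴.
τ_max = T·r/J = 166.0 × 0.0346 / 1.880×10^-6 = 3.055×10^6 Pa.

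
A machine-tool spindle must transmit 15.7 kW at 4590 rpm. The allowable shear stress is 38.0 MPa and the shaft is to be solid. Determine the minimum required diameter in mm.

ω = 2π·4590/60 = 480.7 rad/s, so T = P/ω = 15.7×10³ / 480.7 = 32.66 N·m.
For a solid shaft τ_max = 16T/(πd³), so d = (16T/(π τ_allow))^(1/3) = (16·32.66/(π·3.80×10^7))^(1/3) = 0.01636 m.

16.4 mm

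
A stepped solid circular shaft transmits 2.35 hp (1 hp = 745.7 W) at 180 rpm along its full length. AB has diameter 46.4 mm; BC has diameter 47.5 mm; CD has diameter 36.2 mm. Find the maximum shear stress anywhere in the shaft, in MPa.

9.98 MPa

ω = 2π·180/60 = 18.85 rad/s, so T = P/ω = 2.35×745.7 / 18.85 = 92.97 N·m.
Under the same torque, τ_max = 16T/(πd³) is largest where d is smallest — segment CD (d = 36.2 mm).
τ_max = 16·92.97/(π·(0.0362)³) = 9.981×10^6 Pa.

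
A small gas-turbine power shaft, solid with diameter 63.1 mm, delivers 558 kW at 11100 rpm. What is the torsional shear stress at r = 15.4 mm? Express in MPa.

ω = 2π·11100/60 = 1162 rad/s, so T = P/ω = 558×10³ / 1162 = 480.0 N·m.
J = πd⁴/32 = π(0.0631)⁴/32 = 1.556×10^-6 m⁴.
Shear stress varies linearly with radius: τ = T·r/J = 480.0 × 0.0154 / 1.556×10^-6 = 4.750×10^6 Pa.

4.75 MPa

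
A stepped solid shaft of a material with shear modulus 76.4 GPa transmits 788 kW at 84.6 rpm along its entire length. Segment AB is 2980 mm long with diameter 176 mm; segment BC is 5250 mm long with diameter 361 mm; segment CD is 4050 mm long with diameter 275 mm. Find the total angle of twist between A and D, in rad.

ω = 2π·84.6/60 = 8.859 rad/s, so T = P/ω = 788×10³ / 8.859 = 88950 N·m.
J_AB = π(0.176)⁴/32 = 9.42×10^-5 m⁴; J_BC = π(0.361)⁴/32 = 1.67×10^-3 m⁴; J_CD = π(0.275)⁴/32 = 5.61×10^-4 m⁴.
θ = (T/G)·Σ L_i/J_i = (88950/76.4×10⁹)·(2.98/9.42×10^-5 + 5.25/1.67×10^-3 + 4.05/5.61×10^-4) = 0.04889 rad.

0.0489 rad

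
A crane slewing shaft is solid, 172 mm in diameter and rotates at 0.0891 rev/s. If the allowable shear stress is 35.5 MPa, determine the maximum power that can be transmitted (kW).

19.9 kW

J = πd⁴/32 = π(0.172)⁴/32 = 8.592×10^-5 m⁴.
T_max = τ_allow·J/r = 3.55×10^7 × 8.592×10^-5 / 0.0860 = 35470 N·m.
ω = 2π·0.0891 = 0.5598 rad/s, so P_max = T_max·ω = 1.986×10^4 W.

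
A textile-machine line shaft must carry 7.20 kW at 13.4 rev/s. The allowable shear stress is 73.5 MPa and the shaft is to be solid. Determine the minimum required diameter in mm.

18.1 mm

ω = 2π·13.4 = 84.19 rad/s, so T = P/ω = 7.20×10³ / 84.19 = 85.52 N·m.
For a solid shaft τ_max = 16T/(πd³), so d = (16T/(π τ_allow))^(1/3) = (16·85.52/(π·7.35×10^7))^(1/3) = 0.01810 m.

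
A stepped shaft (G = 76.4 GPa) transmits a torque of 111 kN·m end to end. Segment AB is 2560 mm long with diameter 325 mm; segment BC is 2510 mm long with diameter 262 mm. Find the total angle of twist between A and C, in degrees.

J_AB = π(0.325)⁴/32 = 1.10×10^-3 m⁴; J_BC = π(0.262)⁴/32 = 4.63×10^-4 m⁴.
θ = (T/G)·Σ L_i/J_i = (111000/76.4×10⁹)·(2.56/1.10×10^-3 + 2.51/4.63×10^-4) = 0.01128 rad.

0.646°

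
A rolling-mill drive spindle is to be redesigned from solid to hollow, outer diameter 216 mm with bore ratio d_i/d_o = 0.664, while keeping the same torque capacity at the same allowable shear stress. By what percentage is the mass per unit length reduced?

35.4 %

Equal τ_max and T ⇒ the solid shaft needs d_s³ = d_o³(1−k⁴), so d_s = 216·(1−0.664⁴)^(1/3) = 201.0 mm.
Area ratio A_h/A_s = d_o²(1−k²)/d_s² = (1−k²)/(1−k⁴)^(2/3) = 0.6458.
Mass saving = 1 − 0.6458 = 35.4 %.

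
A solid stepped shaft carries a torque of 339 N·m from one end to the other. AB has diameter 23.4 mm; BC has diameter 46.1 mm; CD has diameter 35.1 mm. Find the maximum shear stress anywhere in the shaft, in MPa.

Under the same torque, τ_max = 16T/(πd³) is largest where d is smallest — segment AB (d = 23.4 mm).
τ_max = 16·339.0/(π·(0.0234)³) = 1.347×10^8 Pa.

135 MPa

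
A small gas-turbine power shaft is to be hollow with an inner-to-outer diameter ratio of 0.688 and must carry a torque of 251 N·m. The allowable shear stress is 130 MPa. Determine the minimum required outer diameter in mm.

For a hollow shaft with d_i/d_o = 0.688: τ_max = 16T/(π d_o³ (1−k⁴)), so d_o = [16T/(π τ_allow (1−k⁴))]^(1/3) = [16·251.0/(π·1.30×10^8·0.7759)]^(1/3) = 0.02331 m.

23.3 mm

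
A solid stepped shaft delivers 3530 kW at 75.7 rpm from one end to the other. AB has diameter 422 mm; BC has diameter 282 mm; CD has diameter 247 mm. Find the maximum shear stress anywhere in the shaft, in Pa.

ω = 2π·75.7/60 = 7.927 rad/s, so T = P/ω = 3530×10³ / 7.927 = 445300 N·m.
Under the same torque, τ_max = 16T/(πd³) is largest where d is smallest — segment CD (d = 247 mm).
τ_max = 16·445300/(π·(0.247)³) = 1.505×10^8 Pa.

1.50e8 Pa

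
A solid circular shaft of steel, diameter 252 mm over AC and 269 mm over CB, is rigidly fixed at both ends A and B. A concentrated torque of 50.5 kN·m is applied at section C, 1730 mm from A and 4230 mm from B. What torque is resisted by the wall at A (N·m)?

Compatibility: T_A·a/J_AC = T_B·b/J_CB with T_A + T_B = T₀.
J_AC = 3.96×10^-4 m⁴, J_CB = 5.14×10^-4 m⁴, so T_A = T₀·(J_AC/a)/((J_AC/a)+(J_CB/b)) = 32980 N·m, T_B = 17520 N·m.

33000 N·m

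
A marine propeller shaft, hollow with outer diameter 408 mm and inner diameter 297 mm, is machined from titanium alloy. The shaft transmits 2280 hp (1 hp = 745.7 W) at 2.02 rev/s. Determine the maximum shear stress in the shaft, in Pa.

ω = 2π·2.02 = 12.69 rad/s, so T = P/ω = 2280×745.7 / 12.69 = 134000 N·m.
J = π(d_o⁴ − d_i⁴)/32 = π(0.408⁴ − 0.297⁴)/32 = 1.957×10^-3 m⁴.
τ_max = T·r/J = 134000 × 0.204 / 1.957×10^-3 = 1.397×10^7 Pa.

1.40e7 Pa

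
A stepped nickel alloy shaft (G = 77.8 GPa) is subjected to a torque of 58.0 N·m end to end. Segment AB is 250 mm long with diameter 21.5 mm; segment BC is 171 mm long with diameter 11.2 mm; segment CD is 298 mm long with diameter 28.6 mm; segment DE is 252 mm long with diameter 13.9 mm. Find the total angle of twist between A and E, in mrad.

J_AB = π(0.0215)⁴/32 = 2.10×10^-8 m⁴; J_BC = π(0.0112)⁴/32 = 1.54×10^-9 m⁴; J_CD = π(0.0286)⁴/32 = 6.57×10^-8 m⁴; J_DE = π(0.0139)⁴/32 = 3.66×10^-9 m⁴.
θ = (T/G)·Σ L_i/J_i = (58.00/77.8×10⁹)·(0.250/2.10×10^-8 + 0.171/1.54×10^-9 + 0.298/6.57×10^-8 + 0.252/3.66×10^-9) = 0.1461 rad.

146 mrad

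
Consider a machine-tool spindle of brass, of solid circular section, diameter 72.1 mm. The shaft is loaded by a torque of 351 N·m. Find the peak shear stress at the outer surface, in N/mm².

4.77 N/mm²

J = πd⁴/32 = π(0.0721)⁴/32 = 2.653×10^-6 m⁴.
τ_max = T·r/J = 351.0 × 0.0360 / 2.653×10^-6 = 4.769×10^6 Pa.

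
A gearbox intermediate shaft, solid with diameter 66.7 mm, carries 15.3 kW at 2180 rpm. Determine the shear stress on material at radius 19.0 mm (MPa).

0.655 MPa

ω = 2π·2180/60 = 228.3 rad/s, so T = P/ω = 15.3×10³ / 228.3 = 67.02 N·m.
J = πd⁴/32 = π(0.0667)⁴/32 = 1.943×10^-6 m⁴.
Shear stress varies linearly with radius: τ = T·r/J = 67.02 × 0.0190 / 1.943×10^-6 = 6.553×10^5 Pa.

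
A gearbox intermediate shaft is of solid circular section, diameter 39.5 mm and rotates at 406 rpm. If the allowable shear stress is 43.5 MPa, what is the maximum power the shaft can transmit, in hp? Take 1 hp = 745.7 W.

30.0 hp

J = πd⁴/32 = π(0.0395)⁴/32 = 2.390×10^-7 m⁴.
T_max = τ_allow·J/r = 4.35×10^7 × 2.390×10^-7 / 0.0198 = 526.4 N·m.
ω = 2π·406/60 = 42.52 rad/s, so P_max = T_max·ω = 2.238×10^4 W.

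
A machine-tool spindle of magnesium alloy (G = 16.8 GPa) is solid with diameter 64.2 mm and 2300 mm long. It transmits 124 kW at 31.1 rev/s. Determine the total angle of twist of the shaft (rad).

0.0521 rad

ω = 2π·31.1 = 195.4 rad/s, so T = P/ω = 124×10³ / 195.4 = 634.6 N·m.
J = πd⁴/32 = π(0.0642)⁴/32 = 1.668×10^-6 m⁴.
θ = T·L/(G·J) = 634.6 × 2.30 / (16.8×10⁹ × 1.668×10^-6) = 0.05209 rad.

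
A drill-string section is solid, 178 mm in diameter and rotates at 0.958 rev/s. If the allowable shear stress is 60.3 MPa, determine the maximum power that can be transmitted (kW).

402 kW

J = πd⁴/32 = π(0.178)⁴/32 = 9.856×10^-5 m⁴.
T_max = τ_allow·J/r = 6.03×10^7 × 9.856×10^-5 / 0.0890 = 66770 N·m.
ω = 2π·0.958 = 6.019 rad/s, so P_max = T_max·ω = 4.019×10^5 W.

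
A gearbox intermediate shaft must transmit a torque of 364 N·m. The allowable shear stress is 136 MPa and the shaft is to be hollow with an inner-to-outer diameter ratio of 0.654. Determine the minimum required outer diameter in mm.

For a hollow shaft with d_i/d_o = 0.654: τ_max = 16T/(π d_o³ (1−k⁴)), so d_o = [16T/(π τ_allow (1−k⁴))]^(1/3) = [16·364.0/(π·1.36×10^8·0.8171)]^(1/3) = 0.02555 m.

25.6 mm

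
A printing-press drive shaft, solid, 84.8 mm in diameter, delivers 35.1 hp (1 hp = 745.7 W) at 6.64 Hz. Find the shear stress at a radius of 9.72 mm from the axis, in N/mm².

ω = 2π·6.64 = 41.72 rad/s, so T = P/ω = 35.1×745.7 / 41.72 = 627.4 N·m.
J = πd⁴/32 = π(0.0848)⁴/32 = 5.077×10^-6 m⁴.
Shear stress varies linearly with radius: τ = T·r/J = 627.4 × 0.00972 / 5.077×10^-6 = 1.201×10^6 Pa.

1.20 N/mm²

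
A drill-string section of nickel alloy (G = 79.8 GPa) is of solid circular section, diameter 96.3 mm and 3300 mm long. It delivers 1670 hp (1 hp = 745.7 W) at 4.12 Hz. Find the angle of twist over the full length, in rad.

ω = 2π·4.12 = 25.89 rad/s, so T = P/ω = 1670×745.7 / 25.89 = 48110 N·m.
J = πd⁴/32 = π(0.0963)⁴/32 = 8.443×10^-6 m⁴.
θ = T·L/(G·J) = 48110 × 3.30 / (79.8×10⁹ × 8.443×10^-6) = 0.2356 rad.

0.236 rad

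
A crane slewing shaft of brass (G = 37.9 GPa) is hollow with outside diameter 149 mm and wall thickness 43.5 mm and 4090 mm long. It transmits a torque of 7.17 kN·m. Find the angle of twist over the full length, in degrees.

J = π(d_o⁴ − d_i⁴)/32 = π(0.149⁴ − 0.0620⁴)/32 = 4.694×10^-5 m⁴.
θ = T·L/(G·J) = 7170 × 4.09 / (37.9×10⁹ × 4.694×10^-5) = 0.01648 rad.

0.944°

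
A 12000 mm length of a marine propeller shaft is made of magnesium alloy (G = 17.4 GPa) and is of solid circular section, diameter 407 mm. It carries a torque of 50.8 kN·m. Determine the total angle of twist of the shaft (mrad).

13.0 mrad

J = πd⁴/32 = π(0.407)⁴/32 = 2.694×10^-3 m⁴.
θ = T·L/(G·J) = 50800 × 12.0 / (17.4×10⁹ × 2.694×10^-3) = 0.01301 rad.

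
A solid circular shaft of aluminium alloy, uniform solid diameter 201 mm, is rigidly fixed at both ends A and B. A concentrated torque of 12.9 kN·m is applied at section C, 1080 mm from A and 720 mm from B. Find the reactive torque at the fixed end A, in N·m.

With uniform GJ and both ends fixed, compatibility θ_AC = θ_CB gives T_A·a = T_B·b, together with T_A + T_B = T₀.
T_A = T₀·b/(a+b) = 12900·720/1800 = 5160 N·m; T_B = 7740 N·m.

5160 N·m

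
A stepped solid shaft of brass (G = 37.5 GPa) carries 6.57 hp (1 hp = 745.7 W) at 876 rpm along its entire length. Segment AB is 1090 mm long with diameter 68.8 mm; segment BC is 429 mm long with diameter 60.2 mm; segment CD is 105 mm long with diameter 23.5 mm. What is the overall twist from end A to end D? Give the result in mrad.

6.17 mrad

ω = 2π·876/60 = 91.73 rad/s, so T = P/ω = 6.57×745.7 / 91.73 = 53.41 N·m.
J_AB = π(0.0688)⁴/32 = 2.20×10^-6 m⁴; J_BC = π(0.0602)⁴/32 = 1.29×10^-6 m⁴; J_CD = π(0.0235)⁴/32 = 2.99×10^-8 m⁴.
θ = (T/G)·Σ L_i/J_i = (53.41/37.5×10⁹)·(1.09/2.20×10^-6 + 0.429/1.29×10^-6 + 0.105/2.99×10^-8) = 6.174×10^-3 rad.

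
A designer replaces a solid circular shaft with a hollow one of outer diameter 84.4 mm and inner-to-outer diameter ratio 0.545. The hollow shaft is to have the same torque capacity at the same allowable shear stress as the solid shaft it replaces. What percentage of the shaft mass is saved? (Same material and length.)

Equal τ_max and T ⇒ the solid shaft needs d_s³ = d_o³(1−k⁴), so d_s = 84.4·(1−0.545⁴)^(1/3) = 81.84 mm.
Area ratio A_h/A_s = d_o²(1−k²)/d_s² = (1−k²)/(1−k⁴)^(2/3) = 0.7476.
Mass saving = 1 − 0.7476 = 25.2 %.

25.2 %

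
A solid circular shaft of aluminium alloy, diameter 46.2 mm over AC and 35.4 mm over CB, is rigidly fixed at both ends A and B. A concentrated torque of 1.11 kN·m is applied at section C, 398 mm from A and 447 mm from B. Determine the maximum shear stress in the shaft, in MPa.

43.9 MPa

Compatibility: T_A·a/J_AC = T_B·b/J_CB with T_A + T_B = T₀.
J_AC = 4.47×10^-7 m⁴, J_CB = 1.54×10^-7 m⁴, so T_A = T₀·(J_AC/a)/((J_AC/a)+(J_CB/b)) = 849.3 N·m, T_B = 260.7 N·m.
τ in each portion: τ_AC = 4.39×10^7 Pa, τ_CB = 2.99×10^7 Pa; maximum is in AC.
τ_max = T_AC·r/J = 849.3·0.0231/4.47×10^-7 = 4.387×10^7 Pa.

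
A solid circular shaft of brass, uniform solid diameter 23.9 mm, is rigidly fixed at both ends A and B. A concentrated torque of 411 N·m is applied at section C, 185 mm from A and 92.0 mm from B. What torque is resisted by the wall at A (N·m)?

137 N·m

With uniform GJ and both ends fixed, compatibility θ_AC = θ_CB gives T_A·a = T_B·b, together with T_A + T_B = T₀.
T_A = T₀·b/(a+b) = 411.0·92.0/277.0 = 136.5 N·m; T_B = 274.5 N·m.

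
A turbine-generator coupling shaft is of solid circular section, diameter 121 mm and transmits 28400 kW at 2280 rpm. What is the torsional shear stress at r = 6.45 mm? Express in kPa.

36500 kPa

ω = 2π·2280/60 = 238.8 rad/s, so T = P/ω = 28400×10³ / 238.8 = 118900 N·m.
J = πd⁴/32 = π(0.121)⁴/32 = 2.104×10^-5 m⁴.
Shear stress varies linearly with radius: τ = T·r/J = 118900 × 0.00645 / 2.104×10^-5 = 3.646×10^7 Pa.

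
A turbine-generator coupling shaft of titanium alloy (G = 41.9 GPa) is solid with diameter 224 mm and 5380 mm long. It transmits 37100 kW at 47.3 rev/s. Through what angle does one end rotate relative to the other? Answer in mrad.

64.8 mrad

ω = 2π·47.3 = 297.2 rad/s, so T = P/ω = 37100×10³ / 297.2 = 124800 N·m.
J = πd⁴/32 = π(0.224)⁴/32 = 2.472×10^-4 m⁴.
θ = T·L/(G·J) = 124800 × 5.38 / (41.9×10⁹ × 2.472×10^-4) = 0.06485 rad.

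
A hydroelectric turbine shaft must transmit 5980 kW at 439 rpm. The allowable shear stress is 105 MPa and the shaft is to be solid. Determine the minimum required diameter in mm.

ω = 2π·439/60 = 45.97 rad/s, so T = P/ω = 5980×10³ / 45.97 = 130100 N·m.
For a solid shaft τ_max = 16T/(πd³), so d = (16T/(π τ_allow))^(1/3) = (16·130100/(π·1.05×10^8))^(1/3) = 0.1848 m.

185 mm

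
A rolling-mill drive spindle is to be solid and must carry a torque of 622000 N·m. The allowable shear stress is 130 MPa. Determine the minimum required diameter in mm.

290 mm

For a solid shaft τ_max = 16T/(πd³), so d = (16T/(π τ_allow))^(1/3) = (16·622000/(π·1.30×10^8))^(1/3) = 0.2899 m.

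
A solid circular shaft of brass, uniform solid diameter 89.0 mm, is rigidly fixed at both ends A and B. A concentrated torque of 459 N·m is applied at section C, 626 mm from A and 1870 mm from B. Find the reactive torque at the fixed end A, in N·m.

344 N·m

With uniform GJ and both ends fixed, compatibility θ_AC = θ_CB gives T_A·a = T_B·b, together with T_A + T_B = T₀.
T_A = T₀·b/(a+b) = 459.0·1870/2496 = 343.9 N·m; T_B = 115.1 N·m.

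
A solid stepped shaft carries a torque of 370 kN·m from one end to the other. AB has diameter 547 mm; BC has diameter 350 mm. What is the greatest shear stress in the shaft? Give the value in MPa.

44.0 MPa

Under the same torque, τ_max = 16T/(πd³) is largest where d is smallest — segment BC (d = 350 mm).
τ_max = 16·370000/(π·(0.350)³) = 4.395×10^7 Pa.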